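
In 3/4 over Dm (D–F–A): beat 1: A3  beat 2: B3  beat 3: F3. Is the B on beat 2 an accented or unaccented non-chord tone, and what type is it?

The harmony at that moment is D minor triad (D, F, A); B3 is not a chord tone.
It is approached by step up from A3 and left by leap down to F3.
Step in, leap out — an escape tone.
It falls on a weak beat, so it is unaccented.

Unaccented escape tone.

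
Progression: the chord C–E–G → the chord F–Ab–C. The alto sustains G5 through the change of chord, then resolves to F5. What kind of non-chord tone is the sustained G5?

G5 is a suspension.

The harmony at that moment is F minor triad (F, Ab, C); G5 is not a chord tone.
It is held over (the same pitch as the preceding G5) and left by step down to F5.
Held over from the previous chord and resolving down by step — a suspension.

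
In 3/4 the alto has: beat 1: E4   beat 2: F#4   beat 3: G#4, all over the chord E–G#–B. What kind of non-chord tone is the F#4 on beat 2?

The harmony at that moment is E major triad (E, G#, B); F#4 is not a chord tone.
It is approached by step up from E4 and left by step up to G#4.
Step in, step out in the same direction — a passing tone.

Passing tone.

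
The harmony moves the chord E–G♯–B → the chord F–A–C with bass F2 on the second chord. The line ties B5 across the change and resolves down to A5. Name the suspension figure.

4–3 suspension.

At the second chord the bass is F2. The suspended B5 lies a fourth above the bass; after resolving down by step to A5, the interval above the bass becomes a third.
Suspension figures are named by those two intervals: 4–3.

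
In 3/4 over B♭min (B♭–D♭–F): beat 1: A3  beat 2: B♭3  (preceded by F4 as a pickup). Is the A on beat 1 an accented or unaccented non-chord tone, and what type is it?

The harmony at that moment is B♭ minor triad (B♭, D♭, F); A3 is not a chord tone.
It is approached by leap down from F4 and left by step up to B♭3.
Leap in, step out — an appoggiatura.
It falls on the downbeat, so it is accented.

Accented appoggiatura.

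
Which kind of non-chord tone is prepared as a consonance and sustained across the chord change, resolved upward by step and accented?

Retardation.

Approach: by preparation — the pitch is first a chord tone, then held (tied or repeated) while the harmony changes under it. Departure: up by step. Metric position: strong.
A prepared dissonance that resolves upward by step — a retardation. (The same figure resolving downward would be a suspension.)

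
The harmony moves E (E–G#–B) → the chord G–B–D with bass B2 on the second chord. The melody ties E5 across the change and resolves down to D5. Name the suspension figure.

At the second chord the bass is B2. The suspended E5 lies a fourth above the bass; after resolving down by step to D5, the interval above the bass becomes a third.
Suspension figures are named by those two intervals: 4–3.

4–3 suspension.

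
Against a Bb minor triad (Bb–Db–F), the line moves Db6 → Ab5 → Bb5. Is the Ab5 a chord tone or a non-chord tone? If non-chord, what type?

The harmony at that moment is Bb minor triad (Bb, Db, F); Ab5 is not a chord tone.
It is approached by leap down from Db6 and left by step up to Bb5.
Leap in, step out — an appoggiatura.

Non-chord tone — an appoggiatura.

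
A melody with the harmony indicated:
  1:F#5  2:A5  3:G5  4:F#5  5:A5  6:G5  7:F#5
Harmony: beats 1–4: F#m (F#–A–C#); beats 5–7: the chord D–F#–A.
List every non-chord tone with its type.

The harmony at that moment is F# minor triad (F#, A, C#); G5 is not a chord tone.
It is approached by step down from A5 and left by step down to F#5.
Step in, step out in the same direction — a passing tone.
The harmony at that moment is D major triad (D, F#, A); G5 is not a chord tone.
It is approached by step down from A5 and left by step down to F#5.
Step in, step out in the same direction — a passing tone.

G5 (beat 3) — passing tone; G5 (beat 6) — passing tone.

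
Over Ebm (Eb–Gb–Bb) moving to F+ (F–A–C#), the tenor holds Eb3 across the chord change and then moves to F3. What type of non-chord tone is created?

Eb3 is a retardation.

The harmony at that moment is F augmented triad (F, A, C#); Eb3 is not a chord tone.
It is held over (the same pitch as the preceding Eb3) and left by step up to F3.
Held over from the previous chord and resolving up by step — a retardation.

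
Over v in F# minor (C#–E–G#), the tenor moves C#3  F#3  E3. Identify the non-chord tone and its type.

F#3 is an appoggiatura.

The harmony at that moment is C# minor triad (C#, E, G#); F#3 is not a chord tone.
It is approached by leap up from C#3 and left by step down to E3.
Leap in, step out — an appoggiatura.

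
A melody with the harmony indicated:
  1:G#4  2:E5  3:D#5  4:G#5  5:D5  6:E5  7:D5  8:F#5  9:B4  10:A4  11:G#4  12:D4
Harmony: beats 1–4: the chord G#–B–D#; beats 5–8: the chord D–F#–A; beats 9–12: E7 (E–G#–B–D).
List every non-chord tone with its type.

The harmony at that moment is G# minor triad (G#, B, D#); E5 is not a chord tone.
It is approached by leap up from G#4 and left by step down to D#5.
Leap in, step out — an appoggiatura.
The harmony at that moment is D major triad (D, F#, A); E5 is not a chord tone.
It is approached by step up from D5 and left by step down to D5.
Step away and step back to the same note — a neighbor tone (upper neighbor).
The harmony at that moment is E dominant seventh chord (E, G#, B, D); A4 is not a chord tone.
It is approached by step down from B4 and left by step down to G#4.
Step in, step out in the same direction — a passing tone.

E5 (beat 2) — appoggiatura; E5 (beat 6) — neighbor tone; A4 (beat 10) — passing tone.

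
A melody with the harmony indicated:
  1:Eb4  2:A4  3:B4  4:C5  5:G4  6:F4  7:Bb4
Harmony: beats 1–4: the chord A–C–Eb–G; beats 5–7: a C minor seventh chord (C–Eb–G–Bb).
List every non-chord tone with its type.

The harmony at that moment is A half-diminished seventh chord (A, C, Eb, G); B4 is not a chord tone.
It is approached by step up from A4 and left by step up to C5.
Step in, step out in the same direction — a passing tone.
The harmony at that moment is C minor seventh chord (C, Eb, G, Bb); F4 is not a chord tone.
It is approached by step down from G4 and left by leap up to Bb4.
Step in, leap out — an escape tone.

B4 (beat 3) — passing tone; F4 (beat 6) — escape tone.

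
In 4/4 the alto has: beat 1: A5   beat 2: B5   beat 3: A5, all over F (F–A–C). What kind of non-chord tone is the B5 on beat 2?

The harmony at that moment is F major triad (F, A, C); B5 is not a chord tone.
It is approached by step up from A5 and left by step down to A5.
Step away and step back to the same note — a neighbor tone (upper neighbor).

Upper neighbor tone.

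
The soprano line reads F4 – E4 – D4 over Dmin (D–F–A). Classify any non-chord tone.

E4 is a passing tone.

The harmony at that moment is D minor triad (D, F, A); E4 is not a chord tone.
It is approached by step down from F4 and left by step down to D4.
Step in, step out in the same direction — a passing tone.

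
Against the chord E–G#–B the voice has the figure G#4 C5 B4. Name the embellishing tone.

The harmony at that moment is E major triad (E, G#, B); C5 is not a chord tone.
It is approached by leap up from G#4 and left by step down to B4.
Leap in, step out — an appoggiatura.

C5 is an appoggiatura.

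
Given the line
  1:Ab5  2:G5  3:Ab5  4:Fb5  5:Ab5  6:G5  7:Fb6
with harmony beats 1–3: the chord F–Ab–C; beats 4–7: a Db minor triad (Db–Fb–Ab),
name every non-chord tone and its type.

G5 (beat 2) — neighbor tone; G5 (beat 6) — escape tone.

The harmony at that moment is F minor triad (F, Ab, C); G5 is not a chord tone.
It is approached by step down from Ab5 and left by step up to Ab5.
Step away and step back to the same note — a neighbor tone (lower neighbor).
The harmony at that moment is Db minor triad (Db, Fb, Ab); G5 is not a chord tone.
It is approached by step down from Ab5 and left by leap up to Fb6.
Step in, leap out — an escape tone.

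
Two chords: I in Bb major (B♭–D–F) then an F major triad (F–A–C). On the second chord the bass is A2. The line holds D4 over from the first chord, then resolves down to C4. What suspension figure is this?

4–3 suspension.

At the second chord the bass is A2. The suspended D4 lies a fourth above the bass; after resolving down by step to C4, the interval above the bass becomes a third.
Suspension figures are named by those two intervals: 4–3.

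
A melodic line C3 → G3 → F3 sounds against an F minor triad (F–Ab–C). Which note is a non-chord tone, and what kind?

The harmony at that moment is F minor triad (F, Ab, C); G3 is not a chord tone.
It is approached by leap up from C3 and left by step down to F3.
Leap in, step out — an appoggiatura.

G3 is an appoggiatura.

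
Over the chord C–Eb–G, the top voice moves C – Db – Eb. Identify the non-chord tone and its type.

The harmony at that moment is C minor triad (C, Eb, G); Db is not a chord tone.
It is approached by step up from C and left by step up to Eb.
Step in, step out in the same direction — a passing tone.

Db is a passing tone.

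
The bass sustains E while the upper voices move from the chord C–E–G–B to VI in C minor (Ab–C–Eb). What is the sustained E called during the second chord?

Pedal tone (pedal point).

The harmony at that moment is Ab major triad (Ab, C, Eb); E is not a chord tone.
It is held over (the same pitch as the preceding E) and then sustained as the same pitch into the next harmony.
Sustained through a change of harmony — a pedal tone.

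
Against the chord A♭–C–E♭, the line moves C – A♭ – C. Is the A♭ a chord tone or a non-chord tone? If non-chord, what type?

Ab major triad contains A♭, C, E♭; A♭ is the root, so it is a chord tone.

Chord tone (the root of Ab major triad).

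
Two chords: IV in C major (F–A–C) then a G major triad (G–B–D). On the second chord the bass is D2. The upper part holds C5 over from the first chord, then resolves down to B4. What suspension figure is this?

7–6 suspension.

At the second chord the bass is D2. The suspended C5 lies a seventh above the bass; after resolving down by step to B4, the interval above the bass becomes a sixth.
Suspension figures are named by those two intervals: 7–6.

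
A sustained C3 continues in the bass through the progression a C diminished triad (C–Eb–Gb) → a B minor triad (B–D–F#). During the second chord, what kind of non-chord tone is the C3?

Pedal tone (pedal point).

The harmony at that moment is B minor triad (B, D, F#); C3 is not a chord tone.
It is held over (the same pitch as the preceding C3) and then sustained as the same pitch into the next harmony.
Sustained through a change of harmony — a pedal tone.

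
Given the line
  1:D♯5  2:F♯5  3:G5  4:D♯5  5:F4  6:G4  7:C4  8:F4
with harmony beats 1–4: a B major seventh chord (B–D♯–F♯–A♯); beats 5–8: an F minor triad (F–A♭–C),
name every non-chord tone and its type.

G5 (beat 3) — escape tone; G4 (beat 6) — escape tone.

The harmony at that moment is B major seventh chord (B, D♯, F♯, A♯); G5 is not a chord tone.
It is approached by step up from F♯5 and left by leap down to D♯5.
Step in, leap out — an escape tone.
The harmony at that moment is F minor triad (F, A♭, C); G4 is not a chord tone.
It is approached by step up from F4 and left by leap down to C4.
Step in, leap out — an escape tone.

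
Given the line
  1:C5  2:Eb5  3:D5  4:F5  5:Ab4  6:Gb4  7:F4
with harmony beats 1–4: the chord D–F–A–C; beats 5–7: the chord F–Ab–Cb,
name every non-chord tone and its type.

Eb5 (beat 2) — appoggiatura; Gb4 (beat 6) — passing tone.

The harmony at that moment is D minor seventh chord (D, F, A, C); Eb5 is not a chord tone.
It is approached by leap up from C5 and left by step down to D5.
Leap in, step out — an appoggiatura.
The harmony at that moment is F diminished triad (F, Ab, Cb); Gb4 is not a chord tone.
It is approached by step down from Ab4 and left by step down to F4.
Step in, step out in the same direction — a passing tone.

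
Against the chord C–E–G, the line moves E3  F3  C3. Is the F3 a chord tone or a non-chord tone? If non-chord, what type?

Non-chord tone — an escape tone.

The harmony at that moment is C major triad (C, E, G); F3 is not a chord tone.
It is approached by step up from E3 and left by leap down to C3.
Step in, leap out — an escape tone.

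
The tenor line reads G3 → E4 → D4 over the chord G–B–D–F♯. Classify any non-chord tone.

The harmony at that moment is G major seventh chord (G, B, D, F♯); E4 is not a chord tone.
It is approached by leap up from G3 and left by step down to D4.
Leap in, step out — an appoggiatura.

E4 is an appoggiatura.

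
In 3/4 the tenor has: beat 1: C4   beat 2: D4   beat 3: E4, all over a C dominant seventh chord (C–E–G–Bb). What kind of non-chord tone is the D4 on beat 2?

Passing tone.

The harmony at that moment is C dominant seventh chord (C, E, G, Bb); D4 is not a chord tone.
It is approached by step up from C4 and left by step up to E4.
Step in, step out in the same direction — a passing tone.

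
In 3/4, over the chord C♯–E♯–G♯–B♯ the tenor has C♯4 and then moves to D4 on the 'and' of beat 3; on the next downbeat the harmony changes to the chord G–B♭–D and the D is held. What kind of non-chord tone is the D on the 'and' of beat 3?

Anticipation.

The harmony at that moment is C♯ major seventh chord (C♯, E♯, G♯, B♯); D4 is not a chord tone.
It is approached by step up from C♯4 and then sustained as the same pitch into the next harmony.
Arriving early and becoming a chord tone when the harmony changes — an anticipation.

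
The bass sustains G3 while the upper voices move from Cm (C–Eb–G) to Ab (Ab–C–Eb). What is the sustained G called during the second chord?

Pedal tone (pedal point).

The harmony at that moment is Ab major triad (Ab, C, Eb); G3 is not a chord tone.
It is held over (the same pitch as the preceding G3) and then sustained as the same pitch into the next harmony.
Sustained through a change of harmony — a pedal tone.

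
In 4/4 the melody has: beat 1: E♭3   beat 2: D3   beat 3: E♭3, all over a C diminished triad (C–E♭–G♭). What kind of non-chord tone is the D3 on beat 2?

The harmony at that moment is C diminished triad (C, E♭, G♭); D3 is not a chord tone.
It is approached by step down from E♭3 and left by step up to E♭3.
Step away and step back to the same note — a neighbor tone (lower neighbor).

Lower neighbor tone.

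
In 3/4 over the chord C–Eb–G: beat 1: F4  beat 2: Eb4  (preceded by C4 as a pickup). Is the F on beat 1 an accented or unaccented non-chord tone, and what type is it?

Accented appoggiatura.

The harmony at that moment is C minor triad (C, Eb, G); F4 is not a chord tone.
It is approached by leap up from C4 and left by step down to Eb4.
Leap in, step out — an appoggiatura.
It falls on the downbeat, so it is accented.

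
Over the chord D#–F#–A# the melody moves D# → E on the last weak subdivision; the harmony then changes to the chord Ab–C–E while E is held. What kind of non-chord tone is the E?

E is an anticipation.

The harmony at that moment is D# minor triad (D#, F#, A#); E is not a chord tone.
It is approached by step up from D# and then sustained as the same pitch into the next harmony.
Arriving early and becoming a chord tone when the harmony changes — an anticipation.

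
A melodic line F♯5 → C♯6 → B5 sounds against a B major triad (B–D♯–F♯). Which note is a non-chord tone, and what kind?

The harmony at that moment is B major triad (B, D♯, F♯); C♯6 is not a chord tone.
It is approached by leap up from F♯5 and left by step down to B5.
Leap in, step out — an appoggiatura.

C♯6 is an appoggiatura.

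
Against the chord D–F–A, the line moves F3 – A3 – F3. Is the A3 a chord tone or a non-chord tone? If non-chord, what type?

D minor triad contains D, F, A; A is the fifth, so it is a chord tone.

Chord tone (the fifth of D minor triad).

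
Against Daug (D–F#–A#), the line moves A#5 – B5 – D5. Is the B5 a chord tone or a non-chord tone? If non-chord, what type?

The harmony at that moment is D augmented triad (D, F#, A#); B5 is not a chord tone.
It is approached by step up from A#5 and left by leap down to D5.
Step in, leap out — an escape tone.

Non-chord tone — an escape tone.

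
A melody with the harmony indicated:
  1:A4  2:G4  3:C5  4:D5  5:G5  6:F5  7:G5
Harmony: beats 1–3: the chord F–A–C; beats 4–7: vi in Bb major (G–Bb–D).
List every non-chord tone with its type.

G4 (beat 2) — escape tone; F5 (beat 6) — neighbor tone.

The harmony at that moment is F major triad (F, A, C); G4 is not a chord tone.
It is approached by step down from A4 and left by leap up to C5.
Step in, leap out — an escape tone.
The harmony at that moment is G minor triad (G, Bb, D); F5 is not a chord tone.
It is approached by step down from G5 and left by step up to G5.
Step away and step back to the same note — a neighbor tone (lower neighbor).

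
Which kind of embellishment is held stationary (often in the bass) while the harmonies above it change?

Approach: none. Departure: none — a single pitch is sustained while the chords change around it, passing through harmonies that do not contain it.
No melodic motion at all; the dissonance is created entirely by the moving harmonies against the stationary note — a pedal tone (pedal point).

Pedal tone.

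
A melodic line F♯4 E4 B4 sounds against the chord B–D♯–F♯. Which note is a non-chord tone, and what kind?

E4 is an escape tone.

The harmony at that moment is B major triad (B, D♯, F♯); E4 is not a chord tone.
It is approached by step down from F♯4 and left by leap up to B4.
Step in, leap out — an escape tone.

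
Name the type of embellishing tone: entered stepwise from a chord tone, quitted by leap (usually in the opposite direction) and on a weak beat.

Approach: by step. Departure: by leap. Metric position: weak.
Step in, leap out, from a weak position — an escape tone (échappée). (It is the mirror image of the appoggiatura, which leaps in and steps out on a strong beat.)

Escape tone.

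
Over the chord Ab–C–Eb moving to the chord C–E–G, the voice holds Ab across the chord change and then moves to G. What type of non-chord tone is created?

The harmony at that moment is C major triad (C, E, G); Ab is not a chord tone.
It is held over (the same pitch as the preceding Ab) and left by step down to G.
Held over from the previous chord and resolving down by step — a suspension.

Ab is a suspension.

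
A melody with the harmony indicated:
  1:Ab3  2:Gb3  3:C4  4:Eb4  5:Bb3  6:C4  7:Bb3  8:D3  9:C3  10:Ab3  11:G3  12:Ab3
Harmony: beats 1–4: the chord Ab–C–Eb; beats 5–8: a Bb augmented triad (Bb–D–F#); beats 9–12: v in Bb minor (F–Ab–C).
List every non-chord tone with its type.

The harmony at that moment is Ab major triad (Ab, C, Eb); Gb3 is not a chord tone.
It is approached by step down from Ab3 and left by leap up to C4.
Step in, leap out — an escape tone.
The harmony at that moment is Bb augmented triad (Bb, D, F#); C4 is not a chord tone.
It is approached by step up from Bb3 and left by step down to Bb3.
Step away and step back to the same note — a neighbor tone (upper neighbor).
The harmony at that moment is F minor triad (F, Ab, C); G3 is not a chord tone.
It is approached by step down from Ab3 and left by step up to Ab3.
Step away and step back to the same note — a neighbor tone (lower neighbor).

Gb3 (beat 2) — escape tone; C4 (beat 6) — neighbor tone; G3 (beat 11) — neighbor tone.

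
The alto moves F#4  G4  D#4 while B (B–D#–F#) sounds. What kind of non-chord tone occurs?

G4 is an escape tone.

The harmony at that moment is B major triad (B, D#, F#); G4 is not a chord tone.
It is approached by step up from F#4 and left by leap down to D#4.
Step in, leap out — an escape tone.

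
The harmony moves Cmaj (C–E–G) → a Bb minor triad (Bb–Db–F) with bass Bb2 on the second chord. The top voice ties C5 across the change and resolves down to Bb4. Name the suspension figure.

At the second chord the bass is Bb2. The suspended C5 lies a ninth above the bass; after resolving down by step to Bb4, the interval above the bass becomes an octave.
Suspension figures are named by those two intervals: 9–8.

9–8 suspension.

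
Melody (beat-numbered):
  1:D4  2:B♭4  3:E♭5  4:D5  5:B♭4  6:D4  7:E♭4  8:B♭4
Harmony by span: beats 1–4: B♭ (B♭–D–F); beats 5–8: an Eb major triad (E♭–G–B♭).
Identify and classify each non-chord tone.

E♭5 (beat 3) — appoggiatura; D4 (beat 6) — appoggiatura.

The harmony at that moment is B♭ major triad (B♭, D, F); E♭5 is not a chord tone.
It is approached by leap up from B♭4 and left by step down to D5.
Leap in, step out — an appoggiatura.
The harmony at that moment is E♭ major triad (E♭, G, B♭); D4 is not a chord tone.
It is approached by leap down from B♭4 and left by step up to E♭4.
Leap in, step out — an appoggiatura.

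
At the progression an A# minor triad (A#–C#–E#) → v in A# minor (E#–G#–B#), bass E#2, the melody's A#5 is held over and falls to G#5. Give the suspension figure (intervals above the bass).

4–3 suspension.

At the second chord the bass is E#2. The suspended A#5 lies a fourth above the bass; after resolving down by step to G#5, the interval above the bass becomes a third.
Suspension figures are named by those two intervals: 4–3.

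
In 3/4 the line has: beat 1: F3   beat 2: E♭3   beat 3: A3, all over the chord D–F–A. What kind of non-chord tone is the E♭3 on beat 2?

Escape tone.

The harmony at that moment is D minor triad (D, F, A); E♭3 is not a chord tone.
It is approached by step down from F3 and left by leap up to A3.
Step in, leap out, on a weak beat — an escape tone.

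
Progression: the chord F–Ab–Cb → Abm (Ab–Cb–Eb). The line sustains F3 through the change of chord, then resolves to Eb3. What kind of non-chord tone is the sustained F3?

F3 is a suspension.

The harmony at that moment is Ab minor triad (Ab, Cb, Eb); F3 is not a chord tone.
It is held over (the same pitch as the preceding F3) and left by step down to Eb3.
Held over from the previous chord and resolving down by step — a suspension.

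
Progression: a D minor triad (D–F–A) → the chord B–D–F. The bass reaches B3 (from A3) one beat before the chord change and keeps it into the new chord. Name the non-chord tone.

The harmony at that moment is D minor triad (D, F, A); B3 is not a chord tone.
It is approached by step up from A3 and then sustained as the same pitch into the next harmony.
Arriving early and becoming a chord tone when the harmony changes — an anticipation.

B3 is an anticipation.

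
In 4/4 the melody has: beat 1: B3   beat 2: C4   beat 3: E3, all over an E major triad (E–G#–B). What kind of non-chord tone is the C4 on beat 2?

The harmony at that moment is E major triad (E, G#, B); C4 is not a chord tone.
It is approached by step up from B3 and left by leap down to E3.
Step in, leap out, on a weak beat — an escape tone.

Escape tone.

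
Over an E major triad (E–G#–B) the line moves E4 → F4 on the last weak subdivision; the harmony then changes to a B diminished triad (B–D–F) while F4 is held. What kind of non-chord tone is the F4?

F4 is an anticipation.

The harmony at that moment is E major triad (E, G#, B); F4 is not a chord tone.
It is approached by step up from E4 and then sustained as the same pitch into the next harmony.
Arriving early and becoming a chord tone when the harmony changes — an anticipation.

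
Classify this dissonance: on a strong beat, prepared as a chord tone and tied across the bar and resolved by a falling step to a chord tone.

Approach: by preparation — the pitch is first a chord tone, then held (tied or repeated) while the harmony changes under it. Departure: down by step. Metric position: strong.
A prepared dissonance that resolves downward by step — a suspension. (The same figure resolving upward would be a retardation.)

Suspension.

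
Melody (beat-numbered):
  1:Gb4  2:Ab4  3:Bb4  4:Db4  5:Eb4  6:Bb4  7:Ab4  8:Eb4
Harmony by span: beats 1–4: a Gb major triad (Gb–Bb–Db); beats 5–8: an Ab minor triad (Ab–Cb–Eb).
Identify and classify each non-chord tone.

The harmony at that moment is Gb major triad (Gb, Bb, Db); Ab4 is not a chord tone.
It is approached by step up from Gb4 and left by step up to Bb4.
Step in, step out in the same direction — a passing tone.
The harmony at that moment is Ab minor triad (Ab, Cb, Eb); Bb4 is not a chord tone.
It is approached by leap up from Eb4 and left by step down to Ab4.
Leap in, step out — an appoggiatura.

Ab4 (beat 2) — passing tone; Bb4 (beat 6) — appoggiatura.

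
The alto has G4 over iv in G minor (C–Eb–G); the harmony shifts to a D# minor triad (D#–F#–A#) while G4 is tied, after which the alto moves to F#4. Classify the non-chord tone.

The harmony at that moment is D# minor triad (D#, F#, A#); G4 is not a chord tone.
It is held over (the same pitch as the preceding G4) and left by step down to F#4.
Held over from the previous chord and resolving down by step — a suspension.

G4 is a suspension.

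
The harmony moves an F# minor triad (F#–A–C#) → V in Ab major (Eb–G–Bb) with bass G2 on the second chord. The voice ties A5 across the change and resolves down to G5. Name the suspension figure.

At the second chord the bass is G2. The suspended A5 lies a ninth above the bass; after resolving down by step to G5, the interval above the bass becomes an octave.
Suspension figures are named by those two intervals: 9–8.

9–8 suspension.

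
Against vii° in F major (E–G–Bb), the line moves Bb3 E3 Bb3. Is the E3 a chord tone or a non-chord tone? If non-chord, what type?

E diminished triad contains E, G, Bb; E is the root, so it is a chord tone.

Chord tone (the root of E diminished triad).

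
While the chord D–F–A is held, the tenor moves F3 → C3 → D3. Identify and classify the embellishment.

C3 is an appoggiatura.

The harmony at that moment is D minor triad (D, F, A); C3 is not a chord tone.
It is approached by leap down from F3 and left by step up to D3.
Leap in, step out — an appoggiatura.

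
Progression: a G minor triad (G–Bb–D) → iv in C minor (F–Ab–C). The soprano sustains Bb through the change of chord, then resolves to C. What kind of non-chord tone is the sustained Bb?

Bb is a retardation.

The harmony at that moment is F minor triad (F, Ab, C); Bb is not a chord tone.
It is held over (the same pitch as the preceding Bb) and left by step up to C.
Held over from the previous chord and resolving up by step — a retardation.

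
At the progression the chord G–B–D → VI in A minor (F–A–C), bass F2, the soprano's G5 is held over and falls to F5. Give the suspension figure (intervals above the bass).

9–8 suspension.

At the second chord the bass is F2. The suspended G5 lies a ninth above the bass; after resolving down by step to F5, the interval above the bass becomes an octave.
Suspension figures are named by those two intervals: 9–8.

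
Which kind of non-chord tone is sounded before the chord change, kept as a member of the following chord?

Approach: ahead of the chord change (typically by step), so it is dissonant against the current harmony. Departure: none — the same pitch is restated or held and is a chord tone of the new harmony.
Dissonant first, consonant once the harmony catches up: the note simply arrives early — an anticipation. (The reverse timing, consonant first and dissonant after the change, would be a suspension or retardation.)

Anticipation.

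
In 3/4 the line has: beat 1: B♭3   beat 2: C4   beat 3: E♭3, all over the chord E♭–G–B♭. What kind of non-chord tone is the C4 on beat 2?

Escape tone.

The harmony at that moment is E♭ major triad (E♭, G, B♭); C4 is not a chord tone.
It is approached by step up from B♭3 and left by leap down to E♭3.
Step in, leap out, on a weak beat — an escape tone.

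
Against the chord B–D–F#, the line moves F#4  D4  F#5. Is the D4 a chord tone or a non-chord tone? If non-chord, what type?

B minor triad contains B, D, F#; D is the third, so it is a chord tone.

Chord tone (the third of B minor triad).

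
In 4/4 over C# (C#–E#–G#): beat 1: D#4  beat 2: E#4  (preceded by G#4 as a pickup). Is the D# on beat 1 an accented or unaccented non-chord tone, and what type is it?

The harmony at that moment is C# major triad (C#, E#, G#); D#4 is not a chord tone.
It is approached by leap down from G#4 and left by step up to E#4.
Leap in, step out — an appoggiatura.
It falls on the downbeat, so it is accented.

Accented appoggiatura.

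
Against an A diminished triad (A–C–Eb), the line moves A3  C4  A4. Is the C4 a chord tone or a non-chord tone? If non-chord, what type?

A diminished triad contains A, C, Eb; C is the third, so it is a chord tone.

Chord tone (the third of A diminished triad).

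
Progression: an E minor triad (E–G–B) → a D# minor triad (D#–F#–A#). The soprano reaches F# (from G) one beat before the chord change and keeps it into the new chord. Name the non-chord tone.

F# is an anticipation.

The harmony at that moment is E minor triad (E, G, B); F# is not a chord tone.
It is approached by step down from G and then sustained as the same pitch into the next harmony.
Arriving early and becoming a chord tone when the harmony changes — an anticipation.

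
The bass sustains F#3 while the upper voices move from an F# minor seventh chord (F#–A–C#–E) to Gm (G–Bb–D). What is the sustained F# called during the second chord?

Pedal tone (pedal point).

The harmony at that moment is G minor triad (G, Bb, D); F#3 is not a chord tone.
It is held over (the same pitch as the preceding F#3) and then sustained as the same pitch into the next harmony.
Sustained through a change of harmony — a pedal tone.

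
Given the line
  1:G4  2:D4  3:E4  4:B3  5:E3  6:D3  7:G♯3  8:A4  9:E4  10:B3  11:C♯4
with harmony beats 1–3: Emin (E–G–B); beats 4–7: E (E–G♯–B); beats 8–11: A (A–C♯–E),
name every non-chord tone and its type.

The harmony at that moment is E minor triad (E, G, B); D4 is not a chord tone.
It is approached by leap down from G4 and left by step up to E4.
Leap in, step out — an appoggiatura.
The harmony at that moment is E major triad (E, G♯, B); D3 is not a chord tone.
It is approached by step down from E3 and left by leap up to G♯3.
Step in, leap out — an escape tone.
The harmony at that moment is A major triad (A, C♯, E); B3 is not a chord tone.
It is approached by leap down from E4 and left by step up to C♯4.
Leap in, step out — an appoggiatura.

D4 (beat 2) — appoggiatura; D3 (beat 6) — escape tone; B3 (beat 10) — appoggiatura.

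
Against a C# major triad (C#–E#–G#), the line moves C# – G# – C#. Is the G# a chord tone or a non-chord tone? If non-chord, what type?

C# major triad contains C#, E#, G#; G# is the fifth, so it is a chord tone.

Chord tone (the fifth of C# major triad).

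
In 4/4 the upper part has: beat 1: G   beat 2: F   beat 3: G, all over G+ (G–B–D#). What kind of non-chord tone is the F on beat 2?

The harmony at that moment is G augmented triad (G, B, D#); F is not a chord tone.
It is approached by step down from G and left by step up to G.
Step away and step back to the same note — a neighbor tone (lower neighbor).

Lower neighbor tone.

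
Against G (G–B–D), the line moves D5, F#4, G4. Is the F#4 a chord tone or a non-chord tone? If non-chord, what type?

The harmony at that moment is G major triad (G, B, D); F#4 is not a chord tone.
It is approached by leap down from D5 and left by step up to G4.
Leap in, step out — an appoggiatura.

Non-chord tone — an appoggiatura.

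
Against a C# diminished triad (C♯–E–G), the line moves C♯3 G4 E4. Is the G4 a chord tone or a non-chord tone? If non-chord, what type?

Chord tone (the fifth of C# diminished triad).

C# diminished triad contains C♯, E, G; G is the fifth, so it is a chord tone.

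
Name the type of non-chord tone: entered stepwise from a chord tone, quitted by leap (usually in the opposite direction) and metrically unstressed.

Approach: by step. Departure: by leap. Metric position: weak.
Step in, leap out, from a weak position — an escape tone (échappée). (It is the mirror image of the appoggiatura, which leaps in and steps out on a strong beat.)

Escape tone.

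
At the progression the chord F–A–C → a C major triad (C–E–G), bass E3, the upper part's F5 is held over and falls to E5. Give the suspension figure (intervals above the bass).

9–8 suspension.

At the second chord the bass is E3. The suspended F5 lies a ninth above the bass; after resolving down by step to E5, the interval above the bass becomes an octave.
Suspension figures are named by those two intervals: 9–8.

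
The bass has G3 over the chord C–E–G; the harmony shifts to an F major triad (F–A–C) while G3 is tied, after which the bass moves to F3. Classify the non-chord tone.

The harmony at that moment is F major triad (F, A, C); G3 is not a chord tone.
It is held over (the same pitch as the preceding G3) and left by step down to F3.
Held over from the previous chord and resolving down by step — a suspension.

G3 is a suspension.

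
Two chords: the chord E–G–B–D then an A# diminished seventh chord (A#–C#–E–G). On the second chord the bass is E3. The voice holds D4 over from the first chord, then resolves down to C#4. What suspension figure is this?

7–6 suspension.

At the second chord the bass is E3. The suspended D4 lies a seventh above the bass; after resolving down by step to C#4, the interval above the bass becomes a sixth.
Suspension figures are named by those two intervals: 7–6.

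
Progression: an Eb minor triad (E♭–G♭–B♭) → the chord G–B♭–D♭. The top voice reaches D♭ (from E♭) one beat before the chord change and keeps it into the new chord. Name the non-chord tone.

The harmony at that moment is E♭ minor triad (E♭, G♭, B♭); D♭ is not a chord tone.
It is approached by step down from E♭ and then sustained as the same pitch into the next harmony.
Arriving early and becoming a chord tone when the harmony changes — an anticipation.

D♭ is an anticipation.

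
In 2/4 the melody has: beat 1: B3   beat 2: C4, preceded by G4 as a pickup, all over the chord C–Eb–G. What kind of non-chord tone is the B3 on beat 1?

The harmony at that moment is C minor triad (C, Eb, G); B3 is not a chord tone.
It is approached by leap down from G4 and left by step up to C4.
Leap in, step out, metrically accented — an appoggiatura.

Appoggiatura.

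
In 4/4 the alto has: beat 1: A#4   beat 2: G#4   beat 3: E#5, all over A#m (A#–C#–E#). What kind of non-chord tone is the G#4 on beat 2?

Escape tone.

The harmony at that moment is A# minor triad (A#, C#, E#); G#4 is not a chord tone.
It is approached by step down from A#4 and left by leap up to E#5.
Step in, leap out, on a weak beat — an escape tone.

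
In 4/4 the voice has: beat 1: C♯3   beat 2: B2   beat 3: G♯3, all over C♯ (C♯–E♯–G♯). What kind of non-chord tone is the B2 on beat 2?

Escape tone.

The harmony at that moment is C♯ major triad (C♯, E♯, G♯); B2 is not a chord tone.
It is approached by step down from C♯3 and left by leap up to G♯3.
Step in, leap out, on a weak beat — an escape tone.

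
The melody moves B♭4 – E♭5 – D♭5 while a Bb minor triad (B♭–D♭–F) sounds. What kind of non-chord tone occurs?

The harmony at that moment is B♭ minor triad (B♭, D♭, F); E♭5 is not a chord tone.
It is approached by leap up from B♭4 and left by step down to D♭5.
Leap in, step out — an appoggiatura.

E♭5 is an appoggiatura.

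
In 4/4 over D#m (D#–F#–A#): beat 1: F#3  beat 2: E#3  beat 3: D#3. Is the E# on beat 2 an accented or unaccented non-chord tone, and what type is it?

The harmony at that moment is D# minor triad (D#, F#, A#); E#3 is not a chord tone.
It is approached by step down from F#3 and left by step down to D#3.
Step in, step out in the same direction — a passing tone.
It falls on a weak beat, so it is unaccented.

Unaccented passing tone.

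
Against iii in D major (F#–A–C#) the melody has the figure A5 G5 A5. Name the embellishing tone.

G5 is a neighbor tone.

The harmony at that moment is F# minor triad (F#, A, C#); G5 is not a chord tone.
It is approached by step down from A5 and left by step up to A5.
Step away and step back to the same note — a neighbor tone (lower neighbor).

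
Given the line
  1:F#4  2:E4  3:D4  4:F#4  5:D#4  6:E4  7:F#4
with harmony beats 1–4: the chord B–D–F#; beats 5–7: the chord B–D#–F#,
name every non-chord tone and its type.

E4 (beat 2) — passing tone; E4 (beat 6) — passing tone.

The harmony at that moment is B minor triad (B, D, F#); E4 is not a chord tone.
It is approached by step down from F#4 and left by step down to D4.
Step in, step out in the same direction — a passing tone.
The harmony at that moment is B major triad (B, D#, F#); E4 is not a chord tone.
It is approached by step up from D#4 and left by step up to F#4.
Step in, step out in the same direction — a passing tone.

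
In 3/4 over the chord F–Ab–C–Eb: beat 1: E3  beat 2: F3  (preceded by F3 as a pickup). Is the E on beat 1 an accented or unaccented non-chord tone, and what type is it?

The harmony at that moment is F minor seventh chord (F, Ab, C, Eb); E3 is not a chord tone.
It is approached by step down from F3 and left by step up to F3.
Step away and step back to the same note — a neighbor tone (lower neighbor).
It falls on the downbeat, so it is accented.

Accented neighbor tone.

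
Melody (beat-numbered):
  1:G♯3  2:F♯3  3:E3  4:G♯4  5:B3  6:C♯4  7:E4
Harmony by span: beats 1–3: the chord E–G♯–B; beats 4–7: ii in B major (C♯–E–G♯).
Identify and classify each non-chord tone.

F♯3 (beat 2) — passing tone; B3 (beat 5) — appoggiatura.

The harmony at that moment is E major triad (E, G♯, B); F♯3 is not a chord tone.
It is approached by step down from G♯3 and left by step down to E3.
Step in, step out in the same direction — a passing tone.
The harmony at that moment is C♯ minor triad (C♯, E, G♯); B3 is not a chord tone.
It is approached by leap down from G♯4 and left by step up to C♯4.
Leap in, step out — an appoggiatura.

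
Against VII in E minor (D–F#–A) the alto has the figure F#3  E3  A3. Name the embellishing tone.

The harmony at that moment is D major triad (D, F#, A); E3 is not a chord tone.
It is approached by step down from F#3 and left by leap up to A3.
Step in, leap out — an escape tone.

E3 is an escape tone.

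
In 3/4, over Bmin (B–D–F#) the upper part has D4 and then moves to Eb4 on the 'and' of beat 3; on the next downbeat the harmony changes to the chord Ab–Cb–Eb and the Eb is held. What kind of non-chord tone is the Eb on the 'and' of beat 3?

Anticipation.

The harmony at that moment is B minor triad (B, D, F#); Eb4 is not a chord tone.
It is approached by step up from D4 and then sustained as the same pitch into the next harmony.
Arriving early and becoming a chord tone when the harmony changes — an anticipation.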